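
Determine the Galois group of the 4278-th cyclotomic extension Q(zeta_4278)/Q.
|Gal(Q(zeta_4278)/Q)| = phi(4278) = 1320; group ≅ (Z/4278Z)^* ≅ Z/2Z × Z/22Z × Z/30Z

The n-th cyclotomic polynomial Φ_4278(x) is the minimal polynomial of zeta_4278 over Q and has degree phi(4278) = 1320. So Q(zeta_4278) is a degree-1320 Galois extension with Galois group (Z/4278Z)^*. By CRT, (Z/4278Z)^* ≅ (Z/2Z)^* × (Z/3Z)^* × (Z/23Z)^* × (Z/31Z)^*. Each prime-power unit group is (Z/2Z)^* ≅ trivial group (order 1); (Z/3Z)^* ≅ Z/2Z; (Z/23Z)^* ≅ Z/22Z; (Z/31Z)^* ≅ Z/30Z. Hence Gal(Q(zeta_4278)/Q) ≅ Z/2Z × Z/22Z × Z/30Z.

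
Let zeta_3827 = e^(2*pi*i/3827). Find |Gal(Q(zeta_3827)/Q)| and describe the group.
|Gal(Q(zeta_3827)/Q)| = phi(3827) = 3696; group ≅ (Z/3827Z)^* ≅ Z/42Z × Z/88Z

The n-th cyclotomic polynomial Φ_3827(x) is the minimal polynomial of zeta_3827 over Q and has degree phi(3827) = 3696. So Q(zeta_3827) is a degree-3696 Galois extension with Galois group (Z/3827Z)^*. By CRT, (Z/3827Z)^* ≅ (Z/43Z)^* × (Z/89Z)^*. Each prime-power unit group is (Z/43Z)^* ≅ Z/42Z; (Z/89Z)^* ≅ Z/88Z. Hence Gal(Q(zeta_3827)/Q) ≅ Z/42Z × Z/88Z.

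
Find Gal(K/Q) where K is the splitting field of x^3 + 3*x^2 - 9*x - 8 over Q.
Gal(K/Q) = S_3 (symmetric group of order 6)

Compute the discriminant of x^3 + (3)*x^2 + (-9)*x + (-8): Δ = 6669. Since Δ is not a rational square, the Galois group is not contained in A_3; it must be the full S_3 (irreducibility of the cubic rules out anything smaller).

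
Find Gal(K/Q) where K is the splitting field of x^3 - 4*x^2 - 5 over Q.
Gal(K/Q) = S_3 (symmetric group of order 6)

Compute the discriminant of x^3 + (-4)*x^2 + (0)*x + (-5): Δ = -1955. Since Δ is not a rational square, the Galois group is not contained in A_3; it must be the full S_3 (irreducibility of the cubic rules out anything smaller).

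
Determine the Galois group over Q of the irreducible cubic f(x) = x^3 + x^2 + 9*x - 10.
Gal(K/Q) = S_3 (symmetric group of order 6)

Compute the discriminant of x^3 + (1)*x^2 + (9)*x + (-10): Δ = -7115. Since Δ is not a rational square, the Galois group is not contained in A_3; it must be the full S_3 (irreducibility of the cubic rules out anything smaller).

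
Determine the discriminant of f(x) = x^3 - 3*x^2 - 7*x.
Δ = 1813

For x^3 + a x^2 + b x + c the discriminant is Δ = 18 a b c - 4 a^3 c + a^2 b^2 - 4 b^3 - 27 c^2.
Plug a = -3, b = -7, c = 0:
  18*(-3)*(-7)*(0) - 4*(-3)^3*(0) + (-3)^2*(-7)^2 - 4*(-7)^3 - 27*(0)^2
  = 0 + (0) + 441 + (1372) + (0)
  = 1813.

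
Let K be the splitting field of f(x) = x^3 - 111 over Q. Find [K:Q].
[K:Q] = 6

x^3 - 111 has one real root r = 111^(1/3) and two complex roots r*zeta_3, r*zeta_3^2 where zeta_3 = e^(2*pi*i/3). The splitting field is Q(r, zeta_3). [Q(r):Q] = 3 and [Q(zeta_3):Q] = 2 with gcd = 1, so [Q(r, zeta_3):Q] = 3 * 2 = 6.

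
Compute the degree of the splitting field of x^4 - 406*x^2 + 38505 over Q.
[K:Q] = 4

f factors as (x^2 - 255)(x^2 - 151); the splitting field is K = Q(sqrt(255), sqrt(151)). Since 255, 151, and 38505 are all non-squares in Q, the three subfields Q(sqrt(255)), Q(sqrt(151)), Q(sqrt(38505)) are distinct degree-2 extensions, so [K:Q] = 4 (Klein four Galois group).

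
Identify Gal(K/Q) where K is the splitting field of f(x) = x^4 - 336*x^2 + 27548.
Gal(K/Q) = V_4 (Klein four-group, Z/2Z × Z/2Z)

f factors as (x^2 - 194)(x^2 - 142), so the splitting field is K = Q(sqrt(194), sqrt(142)). The elements 194, 142, 27548 are all non-squares in Q, so sqrt(194) and sqrt(142) generate independent quadratic extensions. Thus [K:Q] = 4 and Gal(K/Q) is generated by the two order-2 automorphisms sqrt(194) ↦ -sqrt(194) and sqrt(142) ↦ -sqrt(142), giving V_4.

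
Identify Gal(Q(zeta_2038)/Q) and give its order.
|Gal(Q(zeta_2038)/Q)| = phi(2038) = 1018; group ≅ (Z/2038Z)^* ≅ Z/1018Z

The n-th cyclotomic polynomial Φ_2038(x) is the minimal polynomial of zeta_2038 over Q and has degree phi(2038) = 1018. So Q(zeta_2038) is a degree-1018 Galois extension with Galois group (Z/2038Z)^*. By CRT, (Z/2038Z)^* ≅ (Z/2Z)^* × (Z/1019Z)^*. Each prime-power unit group is (Z/2Z)^* ≅ trivial group (order 1); (Z/1019Z)^* ≅ Z/1018Z. Hence Gal(Q(zeta_2038)/Q) ≅ Z/1018Z.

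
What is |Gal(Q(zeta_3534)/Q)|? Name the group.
|Gal(Q(zeta_3534)/Q)| = phi(3534) = 1080; group ≅ (Z/3534Z)^* ≅ Z/2Z × Z/18Z × Z/30Z

The n-th cyclotomic polynomial Φ_3534(x) is the minimal polynomial of zeta_3534 over Q and has degree phi(3534) = 1080. So Q(zeta_3534) is a degree-1080 Galois extension with Galois group (Z/3534Z)^*. By CRT, (Z/3534Z)^* ≅ (Z/2Z)^* × (Z/3Z)^* × (Z/19Z)^* × (Z/31Z)^*. Each prime-power unit group is (Z/2Z)^* ≅ trivial group (order 1); (Z/3Z)^* ≅ Z/2Z; (Z/19Z)^* ≅ Z/18Z; (Z/31Z)^* ≅ Z/30Z. Hence Gal(Q(zeta_3534)/Q) ≅ Z/2Z × Z/18Z × Z/30Z.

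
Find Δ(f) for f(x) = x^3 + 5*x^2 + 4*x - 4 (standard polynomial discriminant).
Δ = 272

For x^3 + a x^2 + b x + c the discriminant is Δ = 18 a b c - 4 a^3 c + a^2 b^2 - 4 b^3 - 27 c^2.
Plug a = 5, b = 4, c = -4:
  18*(5)*(4)*(-4) - 4*(5)^3*(-4) + (5)^2*(4)^2 - 4*(4)^3 - 27*(-4)^2
  = -1440 + (2000) + 400 + (-256) + (-432)
  = 272.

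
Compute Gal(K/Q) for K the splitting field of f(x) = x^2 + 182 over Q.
Gal(K/Q) = Z/2Z (cyclic of order 2)

x^2 + 182 is irreducible over Q since -182 is not a rational square. The splitting field Q(sqrt(-182)) has degree 2 over Q, and its unique nontrivial automorphism is sqrt(-182) ↦ -sqrt(-182). Hence Gal(Q(sqrt(-182))/Q) = Z/2Z.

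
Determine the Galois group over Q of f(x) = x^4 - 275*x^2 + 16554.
Gal(K/Q) = V_4 (Klein four-group, Z/2Z × Z/2Z)

f factors as (x^2 - 89)(x^2 - 186), so the splitting field is K = Q(sqrt(89), sqrt(186)). The elements 89, 186, 16554 are all non-squares in Q, so sqrt(89) and sqrt(186) generate independent quadratic extensions. Thus [K:Q] = 4 and Gal(K/Q) is generated by the two order-2 automorphisms sqrt(89) ↦ -sqrt(89) and sqrt(186) ↦ -sqrt(186), giving V_4.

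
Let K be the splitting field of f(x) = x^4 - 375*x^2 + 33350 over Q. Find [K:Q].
[K:Q] = 4

f factors as (x^2 - 230)(x^2 - 145); the splitting field is K = Q(sqrt(230), sqrt(145)). Since 230, 145, and 33350 are all non-squares in Q, the three subfields Q(sqrt(230)), Q(sqrt(145)), Q(sqrt(33350)) are distinct degree-2 extensions, so [K:Q] = 4 (Klein four Galois group).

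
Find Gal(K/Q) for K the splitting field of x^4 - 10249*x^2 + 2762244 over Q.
Gal(K/Q) = Z/2Z (cyclic of order 2)

f factors as (x^2 - 9972)(x^2 - 277), so the splitting field is K = Q(sqrt(9972), sqrt(277)). The squarefree part of 9972 is 277 and the squarefree part of 277 is also 277, so sqrt(9972) and sqrt(277) are both rational multiples of sqrt(277). Hence Q(sqrt(9972)) = Q(sqrt(277)) = Q(sqrt(277)), and the splitting field collapses to a single degree-2 extension with Galois group Z/2Z.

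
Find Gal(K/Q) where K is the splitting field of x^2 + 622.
Gal(K/Q) = Z/2Z (cyclic of order 2)

x^2 + 622 is irreducible over Q since -622 is not a rational square. The splitting field Q(sqrt(-622)) has degree 2 over Q, and its unique nontrivial automorphism is sqrt(-622) ↦ -sqrt(-622). Hence Gal(Q(sqrt(-622))/Q) = Z/2Z.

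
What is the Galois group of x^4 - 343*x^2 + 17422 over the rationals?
Gal(K/Q) = V_4 (Klein four-group, Z/2Z × Z/2Z)

f factors as (x^2 - 62)(x^2 - 281), so the splitting field is K = Q(sqrt(62), sqrt(281)). The elements 62, 281, 17422 are all non-squares in Q, so sqrt(62) and sqrt(281) generate independent quadratic extensions. Thus [K:Q] = 4 and Gal(K/Q) is generated by the two order-2 automorphisms sqrt(62) ↦ -sqrt(62) and sqrt(281) ↦ -sqrt(281), giving V_4.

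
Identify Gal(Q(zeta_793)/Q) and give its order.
|Gal(Q(zeta_793)/Q)| = phi(793) = 720; group ≅ (Z/793Z)^* ≅ Z/12Z × Z/60Z

The n-th cyclotomic polynomial Φ_793(x) is the minimal polynomial of zeta_793 over Q and has degree phi(793) = 720. So Q(zeta_793) is a degree-720 Galois extension with Galois group (Z/793Z)^*. By CRT, (Z/793Z)^* ≅ (Z/13Z)^* × (Z/61Z)^*. Each prime-power unit group is (Z/13Z)^* ≅ Z/12Z; (Z/61Z)^* ≅ Z/60Z. Hence Gal(Q(zeta_793)/Q) ≅ Z/12Z × Z/60Z.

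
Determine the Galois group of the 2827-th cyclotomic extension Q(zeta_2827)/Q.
|Gal(Q(zeta_2827)/Q)| = phi(2827) = 2560; group ≅ (Z/2827Z)^* ≅ Z/10Z × Z/256Z

The n-th cyclotomic polynomial Φ_2827(x) is the minimal polynomial of zeta_2827 over Q and has degree phi(2827) = 2560. So Q(zeta_2827) is a degree-2560 Galois extension with Galois group (Z/2827Z)^*. By CRT, (Z/2827Z)^* ≅ (Z/11Z)^* × (Z/257Z)^*. Each prime-power unit group is (Z/11Z)^* ≅ Z/10Z; (Z/257Z)^* ≅ Z/256Z. Hence Gal(Q(zeta_2827)/Q) ≅ Z/10Z × Z/256Z.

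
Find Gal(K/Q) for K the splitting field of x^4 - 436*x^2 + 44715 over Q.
Gal(K/Q) = V_4 (Klein four-group, Z/2Z × Z/2Z)

f factors as (x^2 - 165)(x^2 - 271), so the splitting field is K = Q(sqrt(165), sqrt(271)). The elements 165, 271, 44715 are all non-squares in Q, so sqrt(165) and sqrt(271) generate independent quadratic extensions. Thus [K:Q] = 4 and Gal(K/Q) is generated by the two order-2 automorphisms sqrt(165) ↦ -sqrt(165) and sqrt(271) ↦ -sqrt(271), giving V_4.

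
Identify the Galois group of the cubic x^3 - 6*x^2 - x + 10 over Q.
Gal(K/Q) = S_3 (symmetric group of order 6)

Compute the discriminant of x^3 + (-6)*x^2 + (-1)*x + (10): Δ = 7060. Since Δ is not a rational square, the Galois group is not contained in A_3; it must be the full S_3 (irreducibility of the cubic rules out anything smaller).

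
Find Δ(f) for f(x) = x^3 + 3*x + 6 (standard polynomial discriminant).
Δ = -1080

For a depressed cubic x^3 + p x + q the discriminant is Δ = -4 p^3 - 27 q^2 = -4*(3)^3 - 27*(6)^2 = -108 - 972 = -1080.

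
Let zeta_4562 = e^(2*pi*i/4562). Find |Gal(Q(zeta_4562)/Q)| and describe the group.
|Gal(Q(zeta_4562)/Q)| = phi(4562) = 2280; group ≅ (Z/4562Z)^* ≅ Z/2280Z

The n-th cyclotomic polynomial Φ_4562(x) is the minimal polynomial of zeta_4562 over Q and has degree phi(4562) = 2280. So Q(zeta_4562) is a degree-2280 Galois extension with Galois group (Z/4562Z)^*. By CRT, (Z/4562Z)^* ≅ (Z/2Z)^* × (Z/2281Z)^*. Each prime-power unit group is (Z/2Z)^* ≅ trivial group (order 1); (Z/2281Z)^* ≅ Z/2280Z. Hence Gal(Q(zeta_4562)/Q) ≅ Z/2280Z.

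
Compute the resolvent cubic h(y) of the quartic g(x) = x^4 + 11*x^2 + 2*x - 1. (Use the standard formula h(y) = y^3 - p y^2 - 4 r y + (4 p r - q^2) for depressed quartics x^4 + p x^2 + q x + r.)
h(y) = y^3 - 11*y^2 + 4*y - 48

Identify coefficients: p = 11, q = 2, r = -1.
Plug into h(y) = y^3 - p y^2 - 4 r y + (4 p r - q^2):
  h(y) = y^3 - (11) y^2 - 4*(-1) y + (4*(11)*(-1) - (2)^2)
       = y^3 + (-11) y^2 + (4) y + (-48).
Simplifying: h(y) = y^3 - 11*y^2 + 4*y - 48.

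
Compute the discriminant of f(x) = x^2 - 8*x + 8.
Δ = 32

For a quadratic a x^2 + b x + c the discriminant is Δ = b^2 - 4ac = (-8)^2 - 4*(1)*(8) = 64 - (32) = 32.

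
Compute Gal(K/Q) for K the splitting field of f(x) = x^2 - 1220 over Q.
Gal(K/Q) = Z/2Z (cyclic of order 2)

x^2 - 1220 is irreducible over Q since 1220 is not a rational square. The splitting field Q(sqrt(1220)) has degree 2 over Q, and its unique nontrivial automorphism is sqrt(1220) ↦ -sqrt(1220). Hence Gal(Q(sqrt(1220))/Q) = Z/2Z.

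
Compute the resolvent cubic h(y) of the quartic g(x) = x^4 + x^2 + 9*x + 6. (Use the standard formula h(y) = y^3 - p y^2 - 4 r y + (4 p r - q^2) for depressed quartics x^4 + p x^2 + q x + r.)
h(y) = y^3 - y^2 - 24*y - 57

Identify coefficients: p = 1, q = 9, r = 6.
Plug into h(y) = y^3 - p y^2 - 4 r y + (4 p r - q^2):
  h(y) = y^3 - (1) y^2 - 4*(6) y + (4*(1)*(6) - (9)^2)
       = y^3 + (-1) y^2 + (-24) y + (-57).
Simplifying: h(y) = y^3 - y^2 - 24*y - 57.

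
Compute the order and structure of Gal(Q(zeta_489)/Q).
|Gal(Q(zeta_489)/Q)| = phi(489) = 324; group ≅ (Z/489Z)^* ≅ Z/2Z × Z/162Z

The n-th cyclotomic polynomial Φ_489(x) is the minimal polynomial of zeta_489 over Q and has degree phi(489) = 324. So Q(zeta_489) is a degree-324 Galois extension with Galois group (Z/489Z)^*. By CRT, (Z/489Z)^* ≅ (Z/3Z)^* × (Z/163Z)^*. Each prime-power unit group is (Z/3Z)^* ≅ Z/2Z; (Z/163Z)^* ≅ Z/162Z. Hence Gal(Q(zeta_489)/Q) ≅ Z/2Z × Z/162Z.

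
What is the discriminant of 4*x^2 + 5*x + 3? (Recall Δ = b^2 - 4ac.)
Δ = -23

For a quadratic a x^2 + b x + c the discriminant is Δ = b^2 - 4ac = (5)^2 - 4*(4)*(3) = 25 - (48) = -23.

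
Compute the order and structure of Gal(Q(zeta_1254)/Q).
|Gal(Q(zeta_1254)/Q)| = phi(1254) = 360; group ≅ (Z/1254Z)^* ≅ Z/2Z × Z/10Z × Z/18Z

The n-th cyclotomic polynomial Φ_1254(x) is the minimal polynomial of zeta_1254 over Q and has degree phi(1254) = 360. So Q(zeta_1254) is a degree-360 Galois extension with Galois group (Z/1254Z)^*. By CRT, (Z/1254Z)^* ≅ (Z/2Z)^* × (Z/3Z)^* × (Z/11Z)^* × (Z/19Z)^*. Each prime-power unit group is (Z/2Z)^* ≅ trivial group (order 1); (Z/3Z)^* ≅ Z/2Z; (Z/11Z)^* ≅ Z/10Z; (Z/19Z)^* ≅ Z/18Z. Hence Gal(Q(zeta_1254)/Q) ≅ Z/2Z × Z/10Z × Z/18Z.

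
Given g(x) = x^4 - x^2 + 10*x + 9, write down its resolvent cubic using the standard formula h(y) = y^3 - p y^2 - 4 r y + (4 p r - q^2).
h(y) = y^3 + y^2 - 36*y - 136

Identify coefficients: p = -1, q = 10, r = 9.
Plug into h(y) = y^3 - p y^2 - 4 r y + (4 p r - q^2):
  h(y) = y^3 - (-1) y^2 - 4*(9) y + (4*(-1)*(9) - (10)^2)
       = y^3 + (1) y^2 + (-36) y + (-136).
Simplifying: h(y) = y^3 + y^2 - 36*y - 136.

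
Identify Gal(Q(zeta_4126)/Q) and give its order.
|Gal(Q(zeta_4126)/Q)| = phi(4126) = 2062; group ≅ (Z/4126Z)^* ≅ Z/2062Z

The n-th cyclotomic polynomial Φ_4126(x) is the minimal polynomial of zeta_4126 over Q and has degree phi(4126) = 2062. So Q(zeta_4126) is a degree-2062 Galois extension with Galois group (Z/4126Z)^*. By CRT, (Z/4126Z)^* ≅ (Z/2Z)^* × (Z/2063Z)^*. Each prime-power unit group is (Z/2Z)^* ≅ trivial group (order 1); (Z/2063Z)^* ≅ Z/2062Z. Hence Gal(Q(zeta_4126)/Q) ≅ Z/2062Z.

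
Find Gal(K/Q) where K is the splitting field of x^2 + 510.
Gal(K/Q) = Z/2Z (cyclic of order 2)

x^2 + 510 is irreducible over Q since -510 is not a rational square. The splitting field Q(sqrt(-510)) has degree 2 over Q, and its unique nontrivial automorphism is sqrt(-510) ↦ -sqrt(-510). Hence Gal(Q(sqrt(-510))/Q) = Z/2Z.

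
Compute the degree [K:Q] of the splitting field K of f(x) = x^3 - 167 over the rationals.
[K:Q] = 6

x^3 - 167 has one real root r = 167^(1/3) and two complex roots r*zeta_3, r*zeta_3^2 where zeta_3 = e^(2*pi*i/3). The splitting field is Q(r, zeta_3). [Q(r):Q] = 3 and [Q(zeta_3):Q] = 2 with gcd = 1, so [Q(r, zeta_3):Q] = 3 * 2 = 6.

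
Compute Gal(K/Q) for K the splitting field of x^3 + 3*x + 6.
Gal(K/Q) = S_3 (symmetric group of order 6)

Compute the discriminant of x^3 + (0)*x^2 + (3)*x + (6): Δ = -1080. Since Δ is not a rational square, the Galois group is not contained in A_3; it must be the full S_3 (irreducibility of the cubic rules out anything smaller).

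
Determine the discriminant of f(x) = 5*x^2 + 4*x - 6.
Δ = 136

For a quadratic a x^2 + b x + c the discriminant is Δ = b^2 - 4ac = (4)^2 - 4*(5)*(-6) = 16 - (-120) = 136.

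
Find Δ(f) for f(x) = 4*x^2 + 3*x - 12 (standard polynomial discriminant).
Δ = 201

For a quadratic a x^2 + b x + c the discriminant is Δ = b^2 - 4ac = (3)^2 - 4*(4)*(-12) = 9 - (-192) = 201.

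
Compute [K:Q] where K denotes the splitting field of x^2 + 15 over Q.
[K:Q] = 2

The discriminant of x^2 + (0)*x + (15) is b^2 - 4c = 0 - (60) = -60. Since -60 is not a perfect square in Q, the polynomial is irreducible over Q. Its two roots generate a degree-2 extension, so [K:Q] = 2.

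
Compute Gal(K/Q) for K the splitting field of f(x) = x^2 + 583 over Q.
Gal(K/Q) = Z/2Z (cyclic of order 2)

x^2 + 583 is irreducible over Q since -583 is not a rational square. The splitting field Q(sqrt(-583)) has degree 2 over Q, and its unique nontrivial automorphism is sqrt(-583) ↦ -sqrt(-583). Hence Gal(Q(sqrt(-583))/Q) = Z/2Z.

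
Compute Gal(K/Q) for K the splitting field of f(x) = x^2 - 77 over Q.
Gal(K/Q) = Z/2Z (cyclic of order 2)

x^2 - 77 is irreducible over Q since 77 is not a rational square. The splitting field Q(sqrt(77)) has degree 2 over Q, and its unique nontrivial automorphism is sqrt(77) ↦ -sqrt(77). Hence Gal(Q(sqrt(77))/Q) = Z/2Z.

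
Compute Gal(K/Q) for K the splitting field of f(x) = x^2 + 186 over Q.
Gal(K/Q) = Z/2Z (cyclic of order 2)

x^2 + 186 is irreducible over Q since -186 is not a rational square. The splitting field Q(sqrt(-186)) has degree 2 over Q, and its unique nontrivial automorphism is sqrt(-186) ↦ -sqrt(-186). Hence Gal(Q(sqrt(-186))/Q) = Z/2Z.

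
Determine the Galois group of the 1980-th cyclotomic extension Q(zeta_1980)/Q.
|Gal(Q(zeta_1980)/Q)| = phi(1980) = 480; group ≅ (Z/1980Z)^* ≅ Z/2Z × Z/4Z × Z/6Z × Z/10Z

The n-th cyclotomic polynomial Φ_1980(x) is the minimal polynomial of zeta_1980 over Q and has degree phi(1980) = 480. So Q(zeta_1980) is a degree-480 Galois extension with Galois group (Z/1980Z)^*. By CRT, (Z/1980Z)^* ≅ (Z/4Z)^* × (Z/9Z)^* × (Z/5Z)^* × (Z/11Z)^*. Each prime-power unit group is (Z/4Z)^* ≅ Z/2Z; (Z/9Z)^* ≅ Z/6Z; (Z/5Z)^* ≅ Z/4Z; (Z/11Z)^* ≅ Z/10Z. Hence Gal(Q(zeta_1980)/Q) ≅ Z/2Z × Z/4Z × Z/6Z × Z/10Z.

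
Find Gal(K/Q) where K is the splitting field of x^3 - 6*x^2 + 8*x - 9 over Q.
Gal(K/Q) = S_3 (symmetric group of order 6)

Compute the discriminant of x^3 + (-6)*x^2 + (8)*x + (-9): Δ = -1931. Since Δ is not a rational square, the Galois group is not contained in A_3; it must be the full S_3 (irreducibility of the cubic rules out anything smaller).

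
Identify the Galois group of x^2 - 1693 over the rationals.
Gal(K/Q) = Z/2Z (cyclic of order 2)

x^2 - 1693 is irreducible over Q since 1693 is not a rational square. The splitting field Q(sqrt(1693)) has degree 2 over Q, and its unique nontrivial automorphism is sqrt(1693) ↦ -sqrt(1693). Hence Gal(Q(sqrt(1693))/Q) = Z/2Z.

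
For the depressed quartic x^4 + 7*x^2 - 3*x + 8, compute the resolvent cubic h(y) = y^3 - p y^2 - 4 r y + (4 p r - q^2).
h(y) = y^3 - 7*y^2 - 32*y + 215

Identify coefficients: p = 7, q = -3, r = 8.
Plug into h(y) = y^3 - p y^2 - 4 r y + (4 p r - q^2):
  h(y) = y^3 - (7) y^2 - 4*(8) y + (4*(7)*(8) - (-3)^2)
       = y^3 + (-7) y^2 + (-32) y + (215).
Simplifying: h(y) = y^3 - 7*y^2 - 32*y + 215.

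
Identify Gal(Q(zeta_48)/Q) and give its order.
|Gal(Q(zeta_48)/Q)| = phi(48) = 16; group ≅ (Z/48Z)^* ≅ Z/2Z × Z/2Z × Z/4Z

The n-th cyclotomic polynomial Φ_48(x) is the minimal polynomial of zeta_48 over Q and has degree phi(48) = 16. So Q(zeta_48) is a degree-16 Galois extension with Galois group (Z/48Z)^*. By CRT, (Z/48Z)^* ≅ (Z/16Z)^* × (Z/3Z)^*. Each prime-power unit group is (Z/16Z)^* ≅ Z/2Z × Z/4Z; (Z/3Z)^* ≅ Z/2Z. Hence Gal(Q(zeta_48)/Q) ≅ Z/2Z × Z/2Z × Z/4Z.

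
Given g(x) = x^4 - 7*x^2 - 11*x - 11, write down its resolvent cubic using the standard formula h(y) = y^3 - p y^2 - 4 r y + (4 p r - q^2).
h(y) = y^3 + 7*y^2 + 44*y + 187

Identify coefficients: p = -7, q = -11, r = -11.
Plug into h(y) = y^3 - p y^2 - 4 r y + (4 p r - q^2):
  h(y) = y^3 - (-7) y^2 - 4*(-11) y + (4*(-7)*(-11) - (-11)^2)
       = y^3 + (7) y^2 + (44) y + (187).
Simplifying: h(y) = y^3 + 7*y^2 + 44*y + 187.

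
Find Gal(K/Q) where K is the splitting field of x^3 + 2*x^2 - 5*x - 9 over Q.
Gal(K/Q) = S_3 (symmetric group of order 6)

Compute the discriminant of x^3 + (2)*x^2 + (-5)*x + (-9): Δ = 321. Since Δ is not a rational square, the Galois group is not contained in A_3; it must be the full S_3 (irreducibility of the cubic rules out anything smaller).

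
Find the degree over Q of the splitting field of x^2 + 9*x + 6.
[K:Q] = 2

The discriminant of x^2 + (9)*x + (6) is b^2 - 4c = 81 - (24) = 57. Since 57 is not a perfect square in Q, the polynomial is irreducible over Q. Its two roots generate a degree-2 extension, so [K:Q] = 2.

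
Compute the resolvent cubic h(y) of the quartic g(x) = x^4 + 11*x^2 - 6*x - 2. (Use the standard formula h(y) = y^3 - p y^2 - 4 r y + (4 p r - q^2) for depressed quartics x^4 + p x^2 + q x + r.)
h(y) = y^3 - 11*y^2 + 8*y - 124

Identify coefficients: p = 11, q = -6, r = -2.
Plug into h(y) = y^3 - p y^2 - 4 r y + (4 p r - q^2):
  h(y) = y^3 - (11) y^2 - 4*(-2) y + (4*(11)*(-2) - (-6)^2)
       = y^3 + (-11) y^2 + (8) y + (-124).
Simplifying: h(y) = y^3 - 11*y^2 + 8*y - 124.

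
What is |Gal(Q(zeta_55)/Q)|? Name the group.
|Gal(Q(zeta_55)/Q)| = phi(55) = 40; group ≅ (Z/55Z)^* ≅ Z/4Z × Z/10Z

The n-th cyclotomic polynomial Φ_55(x) is the minimal polynomial of zeta_55 over Q and has degree phi(55) = 40. So Q(zeta_55) is a degree-40 Galois extension with Galois group (Z/55Z)^*. By CRT, (Z/55Z)^* ≅ (Z/5Z)^* × (Z/11Z)^*. Each prime-power unit group is (Z/5Z)^* ≅ Z/4Z; (Z/11Z)^* ≅ Z/10Z. Hence Gal(Q(zeta_55)/Q) ≅ Z/4Z × Z/10Z.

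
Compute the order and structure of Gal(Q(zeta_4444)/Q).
|Gal(Q(zeta_4444)/Q)| = phi(4444) = 2000; group ≅ (Z/4444Z)^* ≅ Z/2Z × Z/10Z × Z/100Z

The n-th cyclotomic polynomial Φ_4444(x) is the minimal polynomial of zeta_4444 over Q and has degree phi(4444) = 2000. So Q(zeta_4444) is a degree-2000 Galois extension with Galois group (Z/4444Z)^*. By CRT, (Z/4444Z)^* ≅ (Z/4Z)^* × (Z/11Z)^* × (Z/101Z)^*. Each prime-power unit group is (Z/4Z)^* ≅ Z/2Z; (Z/11Z)^* ≅ Z/10Z; (Z/101Z)^* ≅ Z/100Z. Hence Gal(Q(zeta_4444)/Q) ≅ Z/2Z × Z/10Z × Z/100Z.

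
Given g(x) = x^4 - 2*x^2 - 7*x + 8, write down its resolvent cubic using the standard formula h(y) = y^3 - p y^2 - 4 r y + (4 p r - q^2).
h(y) = y^3 + 2*y^2 - 32*y - 113

Identify coefficients: p = -2, q = -7, r = 8.
Plug into h(y) = y^3 - p y^2 - 4 r y + (4 p r - q^2):
  h(y) = y^3 - (-2) y^2 - 4*(8) y + (4*(-2)*(8) - (-7)^2)
       = y^3 + (2) y^2 + (-32) y + (-113).
Simplifying: h(y) = y^3 + 2*y^2 - 32*y - 113.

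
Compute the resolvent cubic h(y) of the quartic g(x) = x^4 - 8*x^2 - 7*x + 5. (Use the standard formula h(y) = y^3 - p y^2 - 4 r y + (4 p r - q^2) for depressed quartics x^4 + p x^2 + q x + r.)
h(y) = y^3 + 8*y^2 - 20*y - 209

Identify coefficients: p = -8, q = -7, r = 5.
Plug into h(y) = y^3 - p y^2 - 4 r y + (4 p r - q^2):
  h(y) = y^3 - (-8) y^2 - 4*(5) y + (4*(-8)*(5) - (-7)^2)
       = y^3 + (8) y^2 + (-20) y + (-209).
Simplifying: h(y) = y^3 + 8*y^2 - 20*y - 209.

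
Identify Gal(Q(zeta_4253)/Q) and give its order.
|Gal(Q(zeta_4253)/Q)| = phi(4253) = 4252; group ≅ (Z/4253Z)^* ≅ Z/4252Z

The n-th cyclotomic polynomial Φ_4253(x) is the minimal polynomial of zeta_4253 over Q and has degree phi(4253) = 4252. So Q(zeta_4253) is a degree-4252 Galois extension with Galois group (Z/4253Z)^*. (Z/4253Z)^* is cyclic since 4253 is an odd prime power (or 4). Hence Gal(Q(zeta_4253)/Q) ≅ Z/4252Z.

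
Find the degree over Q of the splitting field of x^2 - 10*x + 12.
[K:Q] = 2

The discriminant of x^2 + (-10)*x + (12) is b^2 - 4c = 100 - (48) = 52. Since 52 is not a perfect square in Q, the polynomial is irreducible over Q. Its two roots generate a degree-2 extension, so [K:Q] = 2.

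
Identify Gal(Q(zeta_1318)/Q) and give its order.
|Gal(Q(zeta_1318)/Q)| = phi(1318) = 658; group ≅ (Z/1318Z)^* ≅ Z/658Z

The n-th cyclotomic polynomial Φ_1318(x) is the minimal polynomial of zeta_1318 over Q and has degree phi(1318) = 658. So Q(zeta_1318) is a degree-658 Galois extension with Galois group (Z/1318Z)^*. By CRT, (Z/1318Z)^* ≅ (Z/2Z)^* × (Z/659Z)^*. Each prime-power unit group is (Z/2Z)^* ≅ trivial group (order 1); (Z/659Z)^* ≅ Z/658Z. Hence Gal(Q(zeta_1318)/Q) ≅ Z/658Z.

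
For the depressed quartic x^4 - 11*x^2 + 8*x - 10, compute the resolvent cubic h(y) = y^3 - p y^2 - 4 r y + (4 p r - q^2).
h(y) = y^3 + 11*y^2 + 40*y + 376

Identify coefficients: p = -11, q = 8, r = -10.
Plug into h(y) = y^3 - p y^2 - 4 r y + (4 p r - q^2):
  h(y) = y^3 - (-11) y^2 - 4*(-10) y + (4*(-11)*(-10) - (8)^2)
       = y^3 + (11) y^2 + (40) y + (376).
Simplifying: h(y) = y^3 + 11*y^2 + 40*y + 376.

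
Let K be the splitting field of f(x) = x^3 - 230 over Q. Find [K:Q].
[K:Q] = 6

x^3 - 230 has one real root r = 230^(1/3) and two complex roots r*zeta_3, r*zeta_3^2 where zeta_3 = e^(2*pi*i/3). The splitting field is Q(r, zeta_3). [Q(r):Q] = 3 and [Q(zeta_3):Q] = 2 with gcd = 1, so [Q(r, zeta_3):Q] = 3 * 2 = 6.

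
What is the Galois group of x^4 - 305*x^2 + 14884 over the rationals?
Gal(K/Q) = Z/2Z (cyclic of order 2)

f factors as (x^2 - 61)(x^2 - 244), so the splitting field is K = Q(sqrt(61), sqrt(244)). The squarefree part of 61 is 61 and the squarefree part of 244 is also 61, so sqrt(61) and sqrt(244) are both rational multiples of sqrt(61). Hence Q(sqrt(61)) = Q(sqrt(244)) = Q(sqrt(61)), and the splitting field collapses to a single degree-2 extension with Galois group Z/2Z.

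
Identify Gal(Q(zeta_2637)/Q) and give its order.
|Gal(Q(zeta_2637)/Q)| = phi(2637) = 1752; group ≅ (Z/2637Z)^* ≅ Z/6Z × Z/292Z

The n-th cyclotomic polynomial Φ_2637(x) is the minimal polynomial of zeta_2637 over Q and has degree phi(2637) = 1752. So Q(zeta_2637) is a degree-1752 Galois extension with Galois group (Z/2637Z)^*. By CRT, (Z/2637Z)^* ≅ (Z/9Z)^* × (Z/293Z)^*. Each prime-power unit group is (Z/9Z)^* ≅ Z/6Z; (Z/293Z)^* ≅ Z/292Z. Hence Gal(Q(zeta_2637)/Q) ≅ Z/6Z × Z/292Z.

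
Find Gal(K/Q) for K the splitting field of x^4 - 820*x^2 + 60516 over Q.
Gal(K/Q) = Z/2Z (cyclic of order 2)

f factors as (x^2 - 82)(x^2 - 738), so the splitting field is K = Q(sqrt(82), sqrt(738)). The squarefree part of 82 is 82 and the squarefree part of 738 is also 82, so sqrt(82) and sqrt(738) are both rational multiples of sqrt(82). Hence Q(sqrt(82)) = Q(sqrt(738)) = Q(sqrt(82)), and the splitting field collapses to a single degree-2 extension with Galois group Z/2Z.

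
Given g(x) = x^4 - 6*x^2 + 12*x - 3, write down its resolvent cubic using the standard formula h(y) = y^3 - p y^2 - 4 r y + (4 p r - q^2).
h(y) = y^3 + 6*y^2 + 12*y - 72

Identify coefficients: p = -6, q = 12, r = -3.
Plug into h(y) = y^3 - p y^2 - 4 r y + (4 p r - q^2):
  h(y) = y^3 - (-6) y^2 - 4*(-3) y + (4*(-6)*(-3) - (12)^2)
       = y^3 + (6) y^2 + (12) y + (-72).
Simplifying: h(y) = y^3 + 6*y^2 + 12*y - 72.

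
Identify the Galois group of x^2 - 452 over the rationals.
Gal(K/Q) = Z/2Z (cyclic of order 2)

x^2 - 452 is irreducible over Q since 452 is not a rational square. The splitting field Q(sqrt(452)) has degree 2 over Q, and its unique nontrivial automorphism is sqrt(452) ↦ -sqrt(452). Hence Gal(Q(sqrt(452))/Q) = Z/2Z.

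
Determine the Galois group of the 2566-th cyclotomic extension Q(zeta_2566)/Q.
|Gal(Q(zeta_2566)/Q)| = phi(2566) = 1282; group ≅ (Z/2566Z)^* ≅ Z/1282Z

The n-th cyclotomic polynomial Φ_2566(x) is the minimal polynomial of zeta_2566 over Q and has degree phi(2566) = 1282. So Q(zeta_2566) is a degree-1282 Galois extension with Galois group (Z/2566Z)^*. By CRT, (Z/2566Z)^* ≅ (Z/2Z)^* × (Z/1283Z)^*. Each prime-power unit group is (Z/2Z)^* ≅ trivial group (order 1); (Z/1283Z)^* ≅ Z/1282Z. Hence Gal(Q(zeta_2566)/Q) ≅ Z/1282Z.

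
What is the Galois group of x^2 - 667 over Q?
Gal(K/Q) = Z/2Z (cyclic of order 2)

x^2 - 667 is irreducible over Q since 667 is not a rational square. The splitting field Q(sqrt(667)) has degree 2 over Q, and its unique nontrivial automorphism is sqrt(667) ↦ -sqrt(667). Hence Gal(Q(sqrt(667))/Q) = Z/2Z.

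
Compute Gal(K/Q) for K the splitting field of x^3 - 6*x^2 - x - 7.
Gal(K/Q) = S_3 (symmetric group of order 6)

Compute the discriminant of x^3 + (-6)*x^2 + (-1)*x + (-7): Δ = -8087. Since Δ is not a rational square, the Galois group is not contained in A_3; it must be the full S_3 (irreducibility of the cubic rules out anything smaller).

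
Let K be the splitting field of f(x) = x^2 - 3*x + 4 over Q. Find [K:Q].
[K:Q] = 2

The discriminant of x^2 + (-3)*x + (4) is b^2 - 4c = 9 - (16) = -7. Since -7 is not a perfect square in Q, the polynomial is irreducible over Q. Its two roots generate a degree-2 extension, so [K:Q] = 2.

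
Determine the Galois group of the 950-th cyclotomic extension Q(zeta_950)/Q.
|Gal(Q(zeta_950)/Q)| = phi(950) = 360; group ≅ (Z/950Z)^* ≅ Z/18Z × Z/20Z

The n-th cyclotomic polynomial Φ_950(x) is the minimal polynomial of zeta_950 over Q and has degree phi(950) = 360. So Q(zeta_950) is a degree-360 Galois extension with Galois group (Z/950Z)^*. By CRT, (Z/950Z)^* ≅ (Z/2Z)^* × (Z/25Z)^* × (Z/19Z)^*. Each prime-power unit group is (Z/2Z)^* ≅ trivial group (order 1); (Z/25Z)^* ≅ Z/20Z; (Z/19Z)^* ≅ Z/18Z. Hence Gal(Q(zeta_950)/Q) ≅ Z/18Z × Z/20Z.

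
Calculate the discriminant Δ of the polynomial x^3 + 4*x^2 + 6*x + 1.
Δ = -139

For x^3 + a x^2 + b x + c the discriminant is Δ = 18 a b c - 4 a^3 c + a^2 b^2 - 4 b^3 - 27 c^2.
Plug a = 4, b = 6, c = 1:
  18*(4)*(6)*(1) - 4*(4)^3*(1) + (4)^2*(6)^2 - 4*(6)^3 - 27*(1)^2
  = 432 + (-256) + 576 + (-864) + (-27)
  = -139.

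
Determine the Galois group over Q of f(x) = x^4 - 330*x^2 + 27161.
Gal(K/Q) = V_4 (Klein four-group, Z/2Z × Z/2Z)

f factors as (x^2 - 157)(x^2 - 173), so the splitting field is K = Q(sqrt(157), sqrt(173)). The elements 157, 173, 27161 are all non-squares in Q, so sqrt(157) and sqrt(173) generate independent quadratic extensions. Thus [K:Q] = 4 and Gal(K/Q) is generated by the two order-2 automorphisms sqrt(157) ↦ -sqrt(157) and sqrt(173) ↦ -sqrt(173), giving V_4.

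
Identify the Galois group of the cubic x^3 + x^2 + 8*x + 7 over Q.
Gal(K/Q) = S_3 (symmetric group of order 6)

Compute the discriminant of x^3 + (1)*x^2 + (8)*x + (7): Δ = -2327. Since Δ is not a rational square, the Galois group is not contained in A_3; it must be the full S_3 (irreducibility of the cubic rules out anything smaller).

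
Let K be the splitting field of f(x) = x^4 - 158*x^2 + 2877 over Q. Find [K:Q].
[K:Q] = 4

f factors as (x^2 - 137)(x^2 - 21); the splitting field is K = Q(sqrt(137), sqrt(21)). Since 137, 21, and 2877 are all non-squares in Q, the three subfields Q(sqrt(137)), Q(sqrt(21)), Q(sqrt(2877)) are distinct degree-2 extensions, so [K:Q] = 4 (Klein four Galois group).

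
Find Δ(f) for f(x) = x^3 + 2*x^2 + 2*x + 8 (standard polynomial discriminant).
Δ = -1424

For x^3 + a x^2 + b x + c the discriminant is Δ = 18 a b c - 4 a^3 c + a^2 b^2 - 4 b^3 - 27 c^2.
Plug a = 2, b = 2, c = 8:
  18*(2)*(2)*(8) - 4*(2)^3*(8) + (2)^2*(2)^2 - 4*(2)^3 - 27*(8)^2
  = 576 + (-256) + 16 + (-32) + (-1728)
  = -1424.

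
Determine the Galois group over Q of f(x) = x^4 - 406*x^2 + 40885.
Gal(K/Q) = V_4 (Klein four-group, Z/2Z × Z/2Z)

f factors as (x^2 - 185)(x^2 - 221), so the splitting field is K = Q(sqrt(185), sqrt(221)). The elements 185, 221, 40885 are all non-squares in Q, so sqrt(185) and sqrt(221) generate independent quadratic extensions. Thus [K:Q] = 4 and Gal(K/Q) is generated by the two order-2 automorphisms sqrt(185) ↦ -sqrt(185) and sqrt(221) ↦ -sqrt(221), giving V_4.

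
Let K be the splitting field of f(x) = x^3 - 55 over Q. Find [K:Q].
[K:Q] = 6

x^3 - 55 has one real root r = 55^(1/3) and two complex roots r*zeta_3, r*zeta_3^2 where zeta_3 = e^(2*pi*i/3). The splitting field is Q(r, zeta_3). [Q(r):Q] = 3 and [Q(zeta_3):Q] = 2 with gcd = 1, so [Q(r, zeta_3):Q] = 3 * 2 = 6.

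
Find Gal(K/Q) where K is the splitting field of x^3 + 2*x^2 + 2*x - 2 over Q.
Gal(K/Q) = S_3 (symmetric group of order 6)

Compute the discriminant of x^3 + (2)*x^2 + (2)*x + (-2): Δ = -204. Since Δ is not a rational square, the Galois group is not contained in A_3; it must be the full S_3 (irreducibility of the cubic rules out anything smaller).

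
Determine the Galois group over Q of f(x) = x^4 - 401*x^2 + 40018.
Gal(K/Q) = V_4 (Klein four-group, Z/2Z × Z/2Z)

f factors as (x^2 - 214)(x^2 - 187), so the splitting field is K = Q(sqrt(214), sqrt(187)). The elements 214, 187, 40018 are all non-squares in Q, so sqrt(214) and sqrt(187) generate independent quadratic extensions. Thus [K:Q] = 4 and Gal(K/Q) is generated by the two order-2 automorphisms sqrt(214) ↦ -sqrt(214) and sqrt(187) ↦ -sqrt(187), giving V_4.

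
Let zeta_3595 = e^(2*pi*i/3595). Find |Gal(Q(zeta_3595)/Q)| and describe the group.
|Gal(Q(zeta_3595)/Q)| = phi(3595) = 2872; group ≅ (Z/3595Z)^* ≅ Z/4Z × Z/718Z

The n-th cyclotomic polynomial Φ_3595(x) is the minimal polynomial of zeta_3595 over Q and has degree phi(3595) = 2872. So Q(zeta_3595) is a degree-2872 Galois extension with Galois group (Z/3595Z)^*. By CRT, (Z/3595Z)^* ≅ (Z/5Z)^* × (Z/719Z)^*. Each prime-power unit group is (Z/5Z)^* ≅ Z/4Z; (Z/719Z)^* ≅ Z/718Z. Hence Gal(Q(zeta_3595)/Q) ≅ Z/4Z × Z/718Z.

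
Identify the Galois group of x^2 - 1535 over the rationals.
Gal(K/Q) = Z/2Z (cyclic of order 2)

x^2 - 1535 is irreducible over Q since 1535 is not a rational square. The splitting field Q(sqrt(1535)) has degree 2 over Q, and its unique nontrivial automorphism is sqrt(1535) ↦ -sqrt(1535). Hence Gal(Q(sqrt(1535))/Q) = Z/2Z.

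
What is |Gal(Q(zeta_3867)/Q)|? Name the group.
|Gal(Q(zeta_3867)/Q)| = phi(3867) = 2576; group ≅ (Z/3867Z)^* ≅ Z/2Z × Z/1288Z

The n-th cyclotomic polynomial Φ_3867(x) is the minimal polynomial of zeta_3867 over Q and has degree phi(3867) = 2576. So Q(zeta_3867) is a degree-2576 Galois extension with Galois group (Z/3867Z)^*. By CRT, (Z/3867Z)^* ≅ (Z/3Z)^* × (Z/1289Z)^*. Each prime-power unit group is (Z/3Z)^* ≅ Z/2Z; (Z/1289Z)^* ≅ Z/1288Z. Hence Gal(Q(zeta_3867)/Q) ≅ Z/2Z × Z/1288Z.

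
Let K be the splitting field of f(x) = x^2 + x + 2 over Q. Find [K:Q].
[K:Q] = 2

The discriminant of x^2 + (1)*x + (2) is b^2 - 4c = 1 - (8) = -7. Since -7 is not a perfect square in Q, the polynomial is irreducible over Q. Its two roots generate a degree-2 extension, so [K:Q] = 2.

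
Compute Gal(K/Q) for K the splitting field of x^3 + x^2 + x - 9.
Gal(K/Q) = S_3 (symmetric group of order 6)

Compute the discriminant of x^3 + (1)*x^2 + (1)*x + (-9): Δ = -2316. Since Δ is not a rational square, the Galois group is not contained in A_3; it must be the full S_3 (irreducibility of the cubic rules out anything smaller).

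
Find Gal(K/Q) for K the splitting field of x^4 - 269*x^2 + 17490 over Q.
Gal(K/Q) = V_4 (Klein four-group, Z/2Z × Z/2Z)

f factors as (x^2 - 110)(x^2 - 159), so the splitting field is K = Q(sqrt(110), sqrt(159)). The elements 110, 159, 17490 are all non-squares in Q, so sqrt(110) and sqrt(159) generate independent quadratic extensions. Thus [K:Q] = 4 and Gal(K/Q) is generated by the two order-2 automorphisms sqrt(110) ↦ -sqrt(110) and sqrt(159) ↦ -sqrt(159), giving V_4.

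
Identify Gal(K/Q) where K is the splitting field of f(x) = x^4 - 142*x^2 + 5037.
Gal(K/Q) = V_4 (Klein four-group, Z/2Z × Z/2Z)

f factors as (x^2 - 69)(x^2 - 73), so the splitting field is K = Q(sqrt(69), sqrt(73)). The elements 69, 73, 5037 are all non-squares in Q, so sqrt(69) and sqrt(73) generate independent quadratic extensions. Thus [K:Q] = 4 and Gal(K/Q) is generated by the two order-2 automorphisms sqrt(69) ↦ -sqrt(69) and sqrt(73) ↦ -sqrt(73), giving V_4.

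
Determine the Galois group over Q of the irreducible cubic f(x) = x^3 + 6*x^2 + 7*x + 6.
Gal(K/Q) = S_3 (symmetric group of order 6)

Compute the discriminant of x^3 + (6)*x^2 + (7)*x + (6): Δ = -1228. Since Δ is not a rational square, the Galois group is not contained in A_3; it must be the full S_3 (irreducibility of the cubic rules out anything smaller).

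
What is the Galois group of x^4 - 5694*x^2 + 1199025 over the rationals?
Gal(K/Q) = Z/2Z (cyclic of order 2)

f factors as (x^2 - 219)(x^2 - 5475), so the splitting field is K = Q(sqrt(219), sqrt(5475)). The squarefree part of 219 is 219 and the squarefree part of 5475 is also 219, so sqrt(219) and sqrt(5475) are both rational multiples of sqrt(219). Hence Q(sqrt(219)) = Q(sqrt(5475)) = Q(sqrt(219)), and the splitting field collapses to a single degree-2 extension with Galois group Z/2Z.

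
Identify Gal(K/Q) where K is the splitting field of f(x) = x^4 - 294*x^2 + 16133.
Gal(K/Q) = V_4 (Klein four-group, Z/2Z × Z/2Z)

f factors as (x^2 - 221)(x^2 - 73), so the splitting field is K = Q(sqrt(221), sqrt(73)). The elements 221, 73, 16133 are all non-squares in Q, so sqrt(221) and sqrt(73) generate independent quadratic extensions. Thus [K:Q] = 4 and Gal(K/Q) is generated by the two order-2 automorphisms sqrt(221) ↦ -sqrt(221) and sqrt(73) ↦ -sqrt(73), giving V_4.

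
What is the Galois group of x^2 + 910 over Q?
Gal(K/Q) = Z/2Z (cyclic of order 2)

x^2 + 910 is irreducible over Q since -910 is not a rational square. The splitting field Q(sqrt(-910)) has degree 2 over Q, and its unique nontrivial automorphism is sqrt(-910) ↦ -sqrt(-910). Hence Gal(Q(sqrt(-910))/Q) = Z/2Z.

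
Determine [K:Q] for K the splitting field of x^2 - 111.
[K:Q] = 2

The polynomial x^2 - 111 is irreducible over Q since 111 is not a perfect square. Its splitting field is Q(sqrt(111)), which has degree 2 over Q.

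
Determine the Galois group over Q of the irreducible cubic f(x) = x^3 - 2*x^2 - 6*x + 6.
Gal(K/Q) = S_3 (symmetric group of order 6)

Compute the discriminant of x^3 + (-2)*x^2 + (-6)*x + (6): Δ = 1524. Since Δ is not a rational square, the Galois group is not contained in A_3; it must be the full S_3 (irreducibility of the cubic rules out anything smaller).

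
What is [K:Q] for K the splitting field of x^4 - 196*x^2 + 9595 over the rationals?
[K:Q] = 4

f factors as (x^2 - 101)(x^2 - 95); the splitting field is K = Q(sqrt(101), sqrt(95)). Since 101, 95, and 9595 are all non-squares in Q, the three subfields Q(sqrt(101)), Q(sqrt(95)), Q(sqrt(9595)) are distinct degree-2 extensions, so [K:Q] = 4 (Klein four Galois group).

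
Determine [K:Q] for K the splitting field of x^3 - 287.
[K:Q] = 6

x^3 - 287 has one real root r = 287^(1/3) and two complex roots r*zeta_3, r*zeta_3^2 where zeta_3 = e^(2*pi*i/3). The splitting field is Q(r, zeta_3). [Q(r):Q] = 3 and [Q(zeta_3):Q] = 2 with gcd = 1, so [Q(r, zeta_3):Q] = 3 * 2 = 6.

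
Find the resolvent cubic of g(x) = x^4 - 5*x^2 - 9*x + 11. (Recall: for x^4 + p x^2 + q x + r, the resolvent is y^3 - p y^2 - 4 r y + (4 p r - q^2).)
h(y) = y^3 + 5*y^2 - 44*y - 301

Identify coefficients: p = -5, q = -9, r = 11.
Plug into h(y) = y^3 - p y^2 - 4 r y + (4 p r - q^2):
  h(y) = y^3 - (-5) y^2 - 4*(11) y + (4*(-5)*(11) - (-9)^2)
       = y^3 + (5) y^2 + (-44) y + (-301).
Simplifying: h(y) = y^3 + 5*y^2 - 44*y - 301.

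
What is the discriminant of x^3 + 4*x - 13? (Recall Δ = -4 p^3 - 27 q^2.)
Δ = -4819

For a depressed cubic x^3 + p x + q the discriminant is Δ = -4 p^3 - 27 q^2 = -4*(4)^3 - 27*(-13)^2 = -256 - 4563 = -4819.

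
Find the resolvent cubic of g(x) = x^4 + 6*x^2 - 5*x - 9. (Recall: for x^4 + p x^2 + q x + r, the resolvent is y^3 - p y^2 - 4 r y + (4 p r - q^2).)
h(y) = y^3 - 6*y^2 + 36*y - 241

Identify coefficients: p = 6, q = -5, r = -9.
Plug into h(y) = y^3 - p y^2 - 4 r y + (4 p r - q^2):
  h(y) = y^3 - (6) y^2 - 4*(-9) y + (4*(6)*(-9) - (-5)^2)
       = y^3 + (-6) y^2 + (36) y + (-241).
Simplifying: h(y) = y^3 - 6*y^2 + 36*y - 241.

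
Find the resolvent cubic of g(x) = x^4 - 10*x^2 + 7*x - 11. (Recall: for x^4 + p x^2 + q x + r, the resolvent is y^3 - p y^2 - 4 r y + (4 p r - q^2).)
h(y) = y^3 + 10*y^2 + 44*y + 391

Identify coefficients: p = -10, q = 7, r = -11.
Plug into h(y) = y^3 - p y^2 - 4 r y + (4 p r - q^2):
  h(y) = y^3 - (-10) y^2 - 4*(-11) y + (4*(-10)*(-11) - (7)^2)
       = y^3 + (10) y^2 + (44) y + (391).
Simplifying: h(y) = y^3 + 10*y^2 + 44*y + 391.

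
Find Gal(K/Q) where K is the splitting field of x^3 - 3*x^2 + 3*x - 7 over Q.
Gal(K/Q) = S_3 (symmetric group of order 6)

Compute the discriminant of x^3 + (-3)*x^2 + (3)*x + (-7): Δ = -972. Since Δ is not a rational square, the Galois group is not contained in A_3; it must be the full S_3 (irreducibility of the cubic rules out anything smaller).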